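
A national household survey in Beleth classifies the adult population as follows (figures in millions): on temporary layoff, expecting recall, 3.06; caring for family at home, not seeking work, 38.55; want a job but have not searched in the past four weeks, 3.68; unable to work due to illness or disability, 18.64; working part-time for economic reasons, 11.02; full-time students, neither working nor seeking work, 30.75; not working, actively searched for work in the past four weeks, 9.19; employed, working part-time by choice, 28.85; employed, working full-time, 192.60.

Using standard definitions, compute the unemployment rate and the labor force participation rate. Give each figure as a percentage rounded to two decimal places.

Unemployment rate ≈ 5.01%; labor force participation rate ≈ 72.76%.

Employed = 11.02 + 28.85 + 192.60 = 232.47 million (anyone who worked, including part-time for economic reasons, counts as employed).
Unemployed = 3.06 + 9.19 = 12.25 million (jobless and actively searching, or on temporary layoff).
Labor force = 232.47 + 12.25 = 244.72 million.
Not in labor force = 38.55 + 3.68 + 18.64 + 30.75 = 91.62 million (those not working and not actively searching are outside the labor force — including those who want a job but have given up searching).
Civilian working-age population = 244.72 + 91.62 = 336.34 million.
Unemployment rate = 12.25 / 244.72 = 5.01%.
Labor force participation rate = 244.72 / 336.34 = 72.76%.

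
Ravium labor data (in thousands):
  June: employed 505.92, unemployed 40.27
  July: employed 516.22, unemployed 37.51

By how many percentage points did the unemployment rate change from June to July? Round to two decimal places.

June: labor force = 505.92 + 40.27 = 546.19; u = 40.27/546.19 = 7.37%.
July: labor force = 516.22 + 37.51 = 553.73; u = 37.51/553.73 = 6.77%.
Change = 6.77% − 7.37% = −0.60 pp.

The unemployment rate changed by −0.60 percentage points.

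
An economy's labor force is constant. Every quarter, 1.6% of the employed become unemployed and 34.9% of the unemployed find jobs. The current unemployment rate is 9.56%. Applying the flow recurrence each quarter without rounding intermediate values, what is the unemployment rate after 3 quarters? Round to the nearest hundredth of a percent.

Unemployment rate after three quarters ≈ 5.71%.

With a fixed labor force, u_{t+1} = u_t + s·(1−u_t) − f·u_t = u_t·(1−s−f) + s.
Here 1−s−f = 0.635 and s = 0.016.
u_1 = 0.095600 × 0.635 + 0.016 = 0.076706.
u_2 = 0.076706 × 0.635 + 0.016 = 0.064708.
u_3 = 0.064708 × 0.635 + 0.016 = 0.057090.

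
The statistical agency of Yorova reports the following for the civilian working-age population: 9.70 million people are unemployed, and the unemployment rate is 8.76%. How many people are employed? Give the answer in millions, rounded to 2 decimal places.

About 101.03 million are employed.

Labor force = U / u = 9.70 / 0.0876 ≈ 110.73 million.
Employed = labor force − unemployed = 110.73 − 9.70 = 101.03 million.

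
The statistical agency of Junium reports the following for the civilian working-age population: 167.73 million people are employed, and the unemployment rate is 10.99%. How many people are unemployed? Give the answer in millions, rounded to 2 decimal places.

About 20.71 million are unemployed.

Let U be the number unemployed. The labor force is E + U, and U/(E+U) = 0.1099.
So U = 0.1099 × 167.73 / (1 − 0.1099) = 18.4335 / 0.8901 ≈ 20.71 million.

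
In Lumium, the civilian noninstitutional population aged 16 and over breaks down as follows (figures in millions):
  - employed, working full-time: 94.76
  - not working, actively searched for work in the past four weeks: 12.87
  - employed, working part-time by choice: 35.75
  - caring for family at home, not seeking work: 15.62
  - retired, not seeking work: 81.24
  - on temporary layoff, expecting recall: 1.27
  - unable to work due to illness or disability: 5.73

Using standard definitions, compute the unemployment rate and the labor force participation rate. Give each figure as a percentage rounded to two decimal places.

Unemployment rate ≈ 9.78%; labor force participation rate ≈ 58.51%.

Employed = 94.76 + 35.75 = 130.51 million.
Unemployed = 12.87 + 1.27 = 14.14 million (jobless and actively searching, or on temporary layoff).
Labor force = 130.51 + 14.14 = 144.65 million.
Not in labor force = 15.62 + 81.24 + 5.73 = 102.59 million (those not working and not actively searching are outside the labor force).
Civilian working-age population = 144.65 + 102.59 = 247.24 million.
Unemployment rate = 14.14 / 144.65 = 9.78%.
Labor force participation rate = 144.65 / 247.24 = 58.51%.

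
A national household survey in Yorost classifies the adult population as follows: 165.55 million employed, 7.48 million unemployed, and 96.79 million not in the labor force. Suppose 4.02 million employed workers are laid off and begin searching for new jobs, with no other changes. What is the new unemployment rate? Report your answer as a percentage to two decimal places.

Initially, labor force = 165.55 + 7.48 = 173.03 million, so u = 7.48/173.03 = 4.32%.
After the change, employed falls and unemployed rises by 4.02; labor force unchanged → E = 161.53, U = 11.50, labor force = 173.03 million.
New unemployment rate = 11.50 / 173.03 = 6.65%.

New unemployment rate ≈ 6.65%.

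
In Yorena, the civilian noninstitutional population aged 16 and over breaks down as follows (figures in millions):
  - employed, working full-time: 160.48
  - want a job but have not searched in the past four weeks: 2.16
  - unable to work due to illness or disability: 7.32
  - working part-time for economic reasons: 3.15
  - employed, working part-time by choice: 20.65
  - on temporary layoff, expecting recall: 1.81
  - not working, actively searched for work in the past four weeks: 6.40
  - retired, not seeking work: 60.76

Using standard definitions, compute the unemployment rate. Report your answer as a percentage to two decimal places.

Employed = 160.48 + 3.15 + 20.65 = 184.28 million (anyone who worked, including part-time for economic reasons, counts as employed).
Unemployed = 1.81 + 6.40 = 8.21 million (jobless and actively searching, or on temporary layoff).
Labor force = 184.28 + 8.21 = 192.49 million.
Unemployment rate = 8.21 / 192.49 = 4.27%.

Unemployment rate ≈ 4.27%.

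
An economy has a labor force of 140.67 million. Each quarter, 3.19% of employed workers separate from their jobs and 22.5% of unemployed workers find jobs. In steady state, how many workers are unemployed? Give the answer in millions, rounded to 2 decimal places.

Steady-state unemployment rate u* = s/(s+f) = 3.19/(3.19+22.5) = 0.124173.
Unemployed = u* × labor force = 0.124173 × 140.67 ≈ 17.47 million.

About 17.47 million are unemployed in steady state.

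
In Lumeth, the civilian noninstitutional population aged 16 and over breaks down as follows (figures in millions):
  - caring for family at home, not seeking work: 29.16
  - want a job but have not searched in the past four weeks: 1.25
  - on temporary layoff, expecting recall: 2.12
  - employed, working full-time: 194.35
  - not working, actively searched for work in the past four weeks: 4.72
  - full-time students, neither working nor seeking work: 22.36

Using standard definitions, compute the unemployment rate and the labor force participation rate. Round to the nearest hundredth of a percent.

Employed = 194.35 million.
Unemployed = 2.12 + 4.72 = 6.84 million (jobless and actively searching, or on temporary layoff).
Labor force = 194.35 + 6.84 = 201.19 million.
Not in labor force = 29.16 + 1.25 + 22.36 = 52.77 million (those not working and not actively searching are outside the labor force — including those who want a job but have given up searching).
Civilian working-age population = 201.19 + 52.77 = 253.96 million.
Unemployment rate = 6.84 / 201.19 = 3.40%.
Labor force participation rate = 201.19 / 253.96 = 79.22%.

Unemployment rate ≈ 3.40%; labor force participation rate ≈ 79.22%.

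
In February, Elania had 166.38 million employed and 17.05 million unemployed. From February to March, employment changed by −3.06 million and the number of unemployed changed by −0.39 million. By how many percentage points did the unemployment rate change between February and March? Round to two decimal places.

February: labor force = 166.38 + 17.05 = 183.43; u = 17.05/183.43 = 9.30%.
March: labor force = 163.32 + 16.66 = 179.98; u = 16.66/179.98 = 9.26%.
Change = 9.26% − 9.30% = −0.04 pp.

The unemployment rate changed by −0.04 percentage points.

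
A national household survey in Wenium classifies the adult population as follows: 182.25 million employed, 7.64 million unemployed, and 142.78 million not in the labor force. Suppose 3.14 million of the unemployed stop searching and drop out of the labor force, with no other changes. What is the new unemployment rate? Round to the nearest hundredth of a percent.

New unemployment rate ≈ 2.41%.

Initially, labor force = 182.25 + 7.64 = 189.89 million, so u = 7.64/189.89 = 4.02%.
After the change, unemployed and labor force both fall by 3.14 → E = 182.25, U = 4.50, labor force = 186.75 million.
New unemployment rate = 4.50 / 186.75 = 2.41%.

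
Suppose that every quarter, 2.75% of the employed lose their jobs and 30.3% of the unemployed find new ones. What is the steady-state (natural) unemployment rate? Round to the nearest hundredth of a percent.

At steady state the flows balance: s·E = f·U, so U/(E+U) = s/(s+f).
u* = 2.75 / (2.75 + 30.3) = 2.75 / 33.05 = 8.32%.

Steady-state unemployment rate ≈ 8.32%.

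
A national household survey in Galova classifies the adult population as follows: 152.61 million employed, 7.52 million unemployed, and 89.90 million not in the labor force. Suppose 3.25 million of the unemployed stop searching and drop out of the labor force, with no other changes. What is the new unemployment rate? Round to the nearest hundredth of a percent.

Initially, labor force = 152.61 + 7.52 = 160.13 million, so u = 7.52/160.13 = 4.70%.
After the change, unemployed and labor force both fall by 3.25 → E = 152.61, U = 4.27, labor force = 156.88 million.
New unemployment rate = 4.27 / 156.88 = 2.72%.

New unemployment rate ≈ 2.72%.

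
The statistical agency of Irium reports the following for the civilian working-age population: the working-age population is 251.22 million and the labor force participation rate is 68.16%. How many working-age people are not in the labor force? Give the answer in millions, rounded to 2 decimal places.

Share not in the labor force = 1 − 0.6816 = 0.3184.
Not in labor force = 0.3184 × 251.22 ≈ 79.99 million.

About 79.99 million are not in the labor force.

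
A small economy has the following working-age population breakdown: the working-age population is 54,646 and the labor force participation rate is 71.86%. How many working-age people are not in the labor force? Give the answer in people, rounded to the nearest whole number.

About 15,377 are not in the labor force.

Share not in the labor force = 1 − 0.7186 = 0.2814.
Not in labor force = 0.2814 × 54,646 ≈ 15,377.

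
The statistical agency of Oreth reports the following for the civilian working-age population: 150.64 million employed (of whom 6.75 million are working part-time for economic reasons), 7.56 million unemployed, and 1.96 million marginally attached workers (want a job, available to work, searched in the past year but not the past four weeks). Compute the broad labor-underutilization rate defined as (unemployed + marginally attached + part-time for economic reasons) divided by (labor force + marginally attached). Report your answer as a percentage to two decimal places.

Broad underutilization rate ≈ 10.16%.

Labor force = 150.64 + 7.56 = 158.20 million.
Numerator = 7.56 + 1.96 + 6.75 = 16.27 million.
Denominator = 158.20 + 1.96 = 160.16 million.
Broad rate = 16.27 / 160.16 = 10.16%.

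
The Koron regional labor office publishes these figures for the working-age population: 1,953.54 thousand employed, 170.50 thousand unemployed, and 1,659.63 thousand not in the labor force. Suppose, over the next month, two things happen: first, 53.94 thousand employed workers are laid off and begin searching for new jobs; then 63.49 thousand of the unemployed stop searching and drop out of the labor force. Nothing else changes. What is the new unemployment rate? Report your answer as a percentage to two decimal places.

New unemployment rate ≈ 7.81%.

Initially, labor force = 1,953.54 + 170.50 = 2,124.04 thousand, so u = 170.50/2,124.04 = 8.03%.
After the first change, employed falls and unemployed rises by 53.94; labor force unchanged → E = 1,899.60, U = 224.44, labor force = 2,124.04 thousand.
After the second change, unemployed and labor force both fall by 63.49 → E = 1,899.60, U = 160.95, labor force = 2,060.55 thousand.
New unemployment rate = 160.95 / 2,060.55 = 7.81%.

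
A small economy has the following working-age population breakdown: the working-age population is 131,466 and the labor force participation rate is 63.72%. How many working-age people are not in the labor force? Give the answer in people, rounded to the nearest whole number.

Share not in the labor force = 1 − 0.6372 = 0.3628.
Not in labor force = 0.3628 × 131,466 ≈ 47,696.

About 47,696 are not in the labor force.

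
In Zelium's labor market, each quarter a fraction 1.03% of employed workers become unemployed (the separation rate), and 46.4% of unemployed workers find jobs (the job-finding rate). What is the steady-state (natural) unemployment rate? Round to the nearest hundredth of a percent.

At steady state the flows balance: s·E = f·U, so U/(E+U) = s/(s+f).
u* = 1.03 / (1.03 + 46.4) = 1.03 / 47.43 = 2.17%.

Steady-state unemployment rate ≈ 2.17%.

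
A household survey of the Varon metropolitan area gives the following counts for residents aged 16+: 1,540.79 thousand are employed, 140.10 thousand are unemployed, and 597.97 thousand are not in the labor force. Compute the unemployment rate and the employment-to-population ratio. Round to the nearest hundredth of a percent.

Unemployment rate ≈ 8.33%; employment-population ratio ≈ 67.61%.

Labor force = employed + unemployed = 1,540.79 + 140.10 = 1,680.89 thousand.
Working-age population = 1,680.89 + 597.97 = 2,278.86 thousand.
Unemployment rate = 140.10 / 1,680.89 = 8.33%.
Employment-population ratio = 1,540.79 / 2,278.86 = 67.61%.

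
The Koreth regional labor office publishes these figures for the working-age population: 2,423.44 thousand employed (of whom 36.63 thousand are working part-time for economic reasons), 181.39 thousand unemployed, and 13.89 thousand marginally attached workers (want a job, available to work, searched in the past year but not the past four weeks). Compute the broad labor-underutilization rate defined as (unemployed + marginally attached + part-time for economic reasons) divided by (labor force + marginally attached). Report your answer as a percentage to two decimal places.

Broad underutilization rate ≈ 8.86%.

Labor force = 2,423.44 + 181.39 = 2,604.83 thousand.
Numerator = 181.39 + 13.89 + 36.63 = 231.91 thousand.
Denominator = 2,604.83 + 13.89 = 2,618.72 thousand.
Broad rate = 231.91 / 2,618.72 = 8.86%.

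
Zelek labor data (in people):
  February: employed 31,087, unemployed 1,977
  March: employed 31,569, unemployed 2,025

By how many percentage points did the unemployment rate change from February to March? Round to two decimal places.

The unemployment rate changed by +0.05 percentage points.

February: labor force = 31,087 + 1,977 = 33,064; u = 1,977/33,064 = 5.98%.
March: labor force = 31,569 + 2,025 = 33,594; u = 2,025/33,594 = 6.03%.
Change = 6.03% − 5.98% = +0.05 pp.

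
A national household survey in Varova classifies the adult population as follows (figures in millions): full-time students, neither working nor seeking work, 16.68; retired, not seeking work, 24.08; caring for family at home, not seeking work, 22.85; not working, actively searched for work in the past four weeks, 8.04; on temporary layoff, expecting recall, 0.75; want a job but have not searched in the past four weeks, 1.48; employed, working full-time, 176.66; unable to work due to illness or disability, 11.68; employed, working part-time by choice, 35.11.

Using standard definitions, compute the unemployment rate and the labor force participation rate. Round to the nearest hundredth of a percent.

Employed = 176.66 + 35.11 = 211.77 million.
Unemployed = 8.04 + 0.75 = 8.79 million (jobless and actively searching, or on temporary layoff).
Labor force = 211.77 + 8.79 = 220.56 million.
Not in labor force = 16.68 + 24.08 + 22.85 + 1.48 + 11.68 = 76.77 million (those not working and not actively searching are outside the labor force — including those who want a job but have given up searching).
Civilian working-age population = 220.56 + 76.77 = 297.33 million.
Unemployment rate = 8.79 / 220.56 = 3.99%.
Labor force participation rate = 220.56 / 297.33 = 74.18%.

Unemployment rate ≈ 3.99%; labor force participation rate ≈ 74.18%.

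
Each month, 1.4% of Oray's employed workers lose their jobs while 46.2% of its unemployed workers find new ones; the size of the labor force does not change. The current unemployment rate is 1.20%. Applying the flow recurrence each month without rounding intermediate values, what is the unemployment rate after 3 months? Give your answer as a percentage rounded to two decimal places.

With a fixed labor force, u_{t+1} = u_t + s·(1−u_t) − f·u_t = u_t·(1−s−f) + s.
Here 1−s−f = 0.524 and s = 0.014.
u_1 = 0.012000 × 0.524 + 0.014 = 0.020288.
u_2 = 0.020288 × 0.524 + 0.014 = 0.024631.
u_3 = 0.024631 × 0.524 + 0.014 = 0.026907.

Unemployment rate after three months ≈ 2.69%.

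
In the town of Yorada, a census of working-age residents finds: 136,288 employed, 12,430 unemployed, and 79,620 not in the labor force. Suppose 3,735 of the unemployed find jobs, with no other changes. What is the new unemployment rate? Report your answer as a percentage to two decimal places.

New unemployment rate ≈ 5.85%.

Initially, labor force = 136,288 + 12,430 = 148,718, so u = 12,430/148,718 = 8.36%.
After the change, unemployed falls and employed rises by 3,735; labor force unchanged → E = 140,023, U = 8,695, labor force = 148,718.
New unemployment rate = 8,695 / 148,718 = 5.85%.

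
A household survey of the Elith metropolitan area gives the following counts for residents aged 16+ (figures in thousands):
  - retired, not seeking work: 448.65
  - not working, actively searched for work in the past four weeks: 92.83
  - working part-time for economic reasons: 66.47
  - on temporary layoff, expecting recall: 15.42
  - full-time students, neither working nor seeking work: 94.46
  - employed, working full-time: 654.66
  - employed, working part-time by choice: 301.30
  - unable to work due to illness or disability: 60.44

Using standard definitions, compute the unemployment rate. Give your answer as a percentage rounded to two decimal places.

Employed = 66.47 + 654.66 + 301.30 = 1,022.43 thousand (anyone who worked, including part-time for economic reasons, counts as employed).
Unemployed = 92.83 + 15.42 = 108.25 thousand (jobless and actively searching, or on temporary layoff).
Labor force = 1,022.43 + 108.25 = 1,130.68 thousand.
Unemployment rate = 108.25 / 1,130.68 = 9.57%.

Unemployment rate ≈ 9.57%.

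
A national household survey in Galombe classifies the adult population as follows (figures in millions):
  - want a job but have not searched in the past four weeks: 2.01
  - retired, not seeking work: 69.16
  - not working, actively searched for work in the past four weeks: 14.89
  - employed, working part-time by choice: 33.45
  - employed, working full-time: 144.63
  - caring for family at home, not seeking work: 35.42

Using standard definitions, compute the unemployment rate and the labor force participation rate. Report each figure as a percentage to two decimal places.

Unemployment rate ≈ 7.72%; labor force participation rate ≈ 64.42%.

Employed = 33.45 + 144.63 = 178.08 million.
Unemployed = 14.89 million.
Labor force = 178.08 + 14.89 = 192.97 million.
Not in labor force = 2.01 + 69.16 + 35.42 = 106.59 million (those not working and not actively searching are outside the labor force — including those who want a job but have given up searching).
Civilian working-age population = 192.97 + 106.59 = 299.56 million.
Unemployment rate = 14.89 / 192.97 = 7.72%.
Labor force participation rate = 192.97 / 299.56 = 64.42%.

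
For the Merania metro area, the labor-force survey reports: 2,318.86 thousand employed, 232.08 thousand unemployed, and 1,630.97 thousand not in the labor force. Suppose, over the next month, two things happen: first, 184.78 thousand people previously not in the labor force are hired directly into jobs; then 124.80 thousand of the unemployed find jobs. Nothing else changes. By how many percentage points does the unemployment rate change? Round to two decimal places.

The unemployment rate changes by −5.18 percentage points.

Initially, labor force = 2,318.86 + 232.08 = 2,550.94 thousand, so u = 232.08/2,550.94 = 9.10%.
After the first change, employed and labor force both rise by 184.78; unemployed unchanged → E = 2,503.64, U = 232.08, labor force = 2,735.72 thousand.
After the second change, unemployed falls and employed rises by 124.80; labor force unchanged → E = 2,628.44, U = 107.28, labor force = 2,735.72 thousand.
New unemployment rate = 107.28 / 2,735.72 = 3.92%.
Change = 3.92% − 9.10% = −5.18 percentage points.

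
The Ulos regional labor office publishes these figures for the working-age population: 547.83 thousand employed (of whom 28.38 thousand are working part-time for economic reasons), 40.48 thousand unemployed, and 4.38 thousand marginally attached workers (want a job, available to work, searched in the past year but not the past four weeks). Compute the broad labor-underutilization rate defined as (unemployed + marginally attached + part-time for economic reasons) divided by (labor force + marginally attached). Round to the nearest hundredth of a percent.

Labor force = 547.83 + 40.48 = 588.31 thousand.
Numerator = 40.48 + 4.38 + 28.38 = 73.24 thousand.
Denominator = 588.31 + 4.38 = 592.69 thousand.
Broad rate = 73.24 / 592.69 = 12.36%.

Broad underutilization rate ≈ 12.36%.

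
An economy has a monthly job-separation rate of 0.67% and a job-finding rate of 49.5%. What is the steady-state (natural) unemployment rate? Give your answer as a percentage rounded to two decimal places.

Steady-state unemployment rate ≈ 1.34%.

At steady state the flows balance: s·E = f·U, so U/(E+U) = s/(s+f).
u* = 0.67 / (0.67 + 49.5) = 0.67 / 50.17 = 1.34%.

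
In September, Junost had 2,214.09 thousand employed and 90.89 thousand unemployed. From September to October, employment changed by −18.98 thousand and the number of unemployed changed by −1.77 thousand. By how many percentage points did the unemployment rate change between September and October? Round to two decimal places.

September: labor force = 2,214.09 + 90.89 = 2,304.98; u = 90.89/2,304.98 = 3.94%.
October: labor force = 2,195.11 + 89.12 = 2,284.23; u = 89.12/2,284.23 = 3.90%.
Change = 3.90% − 3.94% = −0.04 pp.

The unemployment rate changed by −0.04 percentage points.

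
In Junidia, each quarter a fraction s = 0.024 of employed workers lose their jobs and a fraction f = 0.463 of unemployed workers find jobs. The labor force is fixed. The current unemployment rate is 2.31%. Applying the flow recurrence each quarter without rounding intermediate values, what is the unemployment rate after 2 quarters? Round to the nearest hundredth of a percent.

Unemployment rate after two quarters ≈ 4.24%.

With a fixed labor force, u_{t+1} = u_t + s·(1−u_t) − f·u_t = u_t·(1−s−f) + s.
Here 1−s−f = 0.513 and s = 0.024.
u_1 = 0.023100 × 0.513 + 0.024 = 0.035850.
u_2 = 0.035850 × 0.513 + 0.024 = 0.042391.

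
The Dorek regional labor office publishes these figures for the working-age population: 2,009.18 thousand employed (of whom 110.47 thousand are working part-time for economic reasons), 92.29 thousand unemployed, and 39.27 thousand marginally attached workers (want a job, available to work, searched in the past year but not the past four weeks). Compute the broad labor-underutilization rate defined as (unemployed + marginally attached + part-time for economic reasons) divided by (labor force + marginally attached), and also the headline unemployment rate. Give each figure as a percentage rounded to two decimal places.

Broad underutilization rate ≈ 11.31%; headline unemployment rate ≈ 4.39%.

Labor force = 2,009.18 + 92.29 = 2,101.47 thousand.
Numerator = 92.29 + 39.27 + 110.47 = 242.03 thousand.
Denominator = 2,101.47 + 39.27 = 2,140.74 thousand.
Broad rate = 242.03 / 2,140.74 = 11.31%.
Headline unemployment rate = 92.29 / 2,101.47 = 4.39%.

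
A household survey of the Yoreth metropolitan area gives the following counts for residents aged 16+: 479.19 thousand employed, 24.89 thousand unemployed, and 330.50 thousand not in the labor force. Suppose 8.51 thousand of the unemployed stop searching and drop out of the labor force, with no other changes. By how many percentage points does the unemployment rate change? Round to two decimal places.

The unemployment rate changes by −1.63 percentage points.

Initially, labor force = 479.19 + 24.89 = 504.08 thousand, so u = 24.89/504.08 = 4.94%.
After the change, unemployed and labor force both fall by 8.51 → E = 479.19, U = 16.38, labor force = 495.57 thousand.
New unemployment rate = 16.38 / 495.57 = 3.31%.
Change = 3.31% − 4.94% = −1.63 percentage points.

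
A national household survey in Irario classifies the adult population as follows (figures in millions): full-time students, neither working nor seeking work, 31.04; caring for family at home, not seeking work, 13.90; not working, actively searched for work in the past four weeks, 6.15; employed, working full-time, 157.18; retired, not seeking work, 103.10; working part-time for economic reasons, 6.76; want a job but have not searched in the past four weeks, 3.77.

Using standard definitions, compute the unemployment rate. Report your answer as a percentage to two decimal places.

Employed = 157.18 + 6.76 = 163.94 million (anyone who worked, including part-time for economic reasons, counts as employed).
Unemployed = 6.15 million.
Labor force = 163.94 + 6.15 = 170.09 million.
Unemployment rate = 6.15 / 170.09 = 3.62%.

Unemployment rate ≈ 3.62%.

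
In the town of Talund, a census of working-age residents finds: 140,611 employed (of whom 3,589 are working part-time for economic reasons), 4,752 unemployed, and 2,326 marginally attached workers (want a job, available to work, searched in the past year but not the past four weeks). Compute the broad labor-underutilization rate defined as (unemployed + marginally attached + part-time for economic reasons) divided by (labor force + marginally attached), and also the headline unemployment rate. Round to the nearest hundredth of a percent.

Labor force = 140,611 + 4,752 = 145,363.
Numerator = 4,752 + 2,326 + 3,589 = 10,667.
Denominator = 145,363 + 2,326 = 147,689.
Broad rate = 10,667 / 147,689 = 7.22%.
Headline unemployment rate = 4,752 / 145,363 = 3.27%.

Broad underutilization rate ≈ 7.22%; headline unemployment rate ≈ 3.27%.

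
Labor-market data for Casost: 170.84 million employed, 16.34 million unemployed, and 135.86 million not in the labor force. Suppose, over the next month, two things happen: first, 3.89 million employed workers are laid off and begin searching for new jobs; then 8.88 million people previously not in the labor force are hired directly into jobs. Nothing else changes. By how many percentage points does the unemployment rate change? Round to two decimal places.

The unemployment rate changes by +1.59 percentage points.

Initially, labor force = 170.84 + 16.34 = 187.18 million, so u = 16.34/187.18 = 8.73%.
After the first change, employed falls and unemployed rises by 3.89; labor force unchanged → E = 166.95, U = 20.23, labor force = 187.18 million.
After the second change, employed and labor force both rise by 8.88; unemployed unchanged → E = 175.83, U = 20.23, labor force = 196.06 million.
New unemployment rate = 20.23 / 196.06 = 10.32%.
Change = 10.32% − 8.73% = +1.59 percentage points.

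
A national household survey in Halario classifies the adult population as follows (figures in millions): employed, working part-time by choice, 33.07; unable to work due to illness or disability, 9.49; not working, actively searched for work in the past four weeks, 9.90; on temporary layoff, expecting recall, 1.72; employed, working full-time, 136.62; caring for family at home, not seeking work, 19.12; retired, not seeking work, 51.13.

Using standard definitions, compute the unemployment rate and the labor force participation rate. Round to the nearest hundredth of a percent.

Unemployment rate ≈ 6.41%; labor force participation rate ≈ 69.45%.

Employed = 33.07 + 136.62 = 169.69 million.
Unemployed = 9.90 + 1.72 = 11.62 million (jobless and actively searching, or on temporary layoff).
Labor force = 169.69 + 11.62 = 181.31 million.
Not in labor force = 9.49 + 19.12 + 51.13 = 79.74 million (those not working and not actively searching are outside the labor force).
Civilian working-age population = 181.31 + 79.74 = 261.05 million.
Unemployment rate = 11.62 / 181.31 = 6.41%.
Labor force participation rate = 181.31 / 261.05 = 69.45%.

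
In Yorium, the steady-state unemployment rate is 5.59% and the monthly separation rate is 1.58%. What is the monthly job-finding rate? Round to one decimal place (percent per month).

From u* = s/(s+f): f = s·(1−u)/u.
f = 1.58 × (1 − 0.0559) / 0.0559 = 1.4917 / 0.0559 ≈ 26.7% per month.

Job-finding rate ≈ 26.7% per month.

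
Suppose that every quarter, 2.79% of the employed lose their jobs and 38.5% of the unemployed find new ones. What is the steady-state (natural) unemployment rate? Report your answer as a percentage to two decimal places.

At steady state the flows balance: s·E = f·U, so U/(E+U) = s/(s+f).
u* = 2.79 / (2.79 + 38.5) = 2.79 / 41.29 = 6.76%.

Steady-state unemployment rate ≈ 6.76%.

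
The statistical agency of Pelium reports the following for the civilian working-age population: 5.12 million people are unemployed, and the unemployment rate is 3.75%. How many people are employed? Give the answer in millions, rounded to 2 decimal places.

Labor force = U / u = 5.12 / 0.0375 ≈ 136.53 million.
Employed = labor force − unemployed = 136.53 − 5.12 = 131.41 million.

About 131.41 million are employed.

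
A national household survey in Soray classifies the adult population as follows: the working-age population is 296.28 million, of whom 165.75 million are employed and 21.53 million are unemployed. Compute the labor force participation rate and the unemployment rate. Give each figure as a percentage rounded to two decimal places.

Labor force = employed + unemployed = 165.75 + 21.53 = 187.28 million.
Unemployment rate = 21.53 / 187.28 = 11.50%.
Labor force participation rate = 187.28 / 296.28 = 63.21%.

Labor force participation rate ≈ 63.21%; unemployment rate ≈ 11.50%.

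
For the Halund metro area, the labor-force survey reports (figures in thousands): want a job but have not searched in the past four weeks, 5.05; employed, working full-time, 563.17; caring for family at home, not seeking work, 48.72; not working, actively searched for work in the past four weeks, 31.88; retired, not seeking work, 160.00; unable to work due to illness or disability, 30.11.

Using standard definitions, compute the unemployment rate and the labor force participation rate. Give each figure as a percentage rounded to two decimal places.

Unemployment rate ≈ 5.36%; labor force participation rate ≈ 70.93%.

Employed = 563.17 thousand.
Unemployed = 31.88 thousand.
Labor force = 563.17 + 31.88 = 595.05 thousand.
Not in labor force = 5.05 + 48.72 + 160.00 + 30.11 = 243.88 thousand (those not working and not actively searching are outside the labor force — including those who want a job but have given up searching).
Civilian working-age population = 595.05 + 243.88 = 838.93 thousand.
Unemployment rate = 31.88 / 595.05 = 5.36%.
Labor force participation rate = 595.05 / 838.93 = 70.93%.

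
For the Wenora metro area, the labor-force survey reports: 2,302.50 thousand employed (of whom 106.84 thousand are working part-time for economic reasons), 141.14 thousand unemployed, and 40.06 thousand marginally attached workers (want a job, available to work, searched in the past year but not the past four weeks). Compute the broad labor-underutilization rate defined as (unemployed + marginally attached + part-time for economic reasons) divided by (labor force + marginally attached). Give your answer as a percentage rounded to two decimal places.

Labor force = 2,302.50 + 141.14 = 2,443.64 thousand.
Numerator = 141.14 + 40.06 + 106.84 = 288.04 thousand.
Denominator = 2,443.64 + 40.06 = 2,483.70 thousand.
Broad rate = 288.04 / 2,483.70 = 11.60%.

Broad underutilization rate ≈ 11.60%.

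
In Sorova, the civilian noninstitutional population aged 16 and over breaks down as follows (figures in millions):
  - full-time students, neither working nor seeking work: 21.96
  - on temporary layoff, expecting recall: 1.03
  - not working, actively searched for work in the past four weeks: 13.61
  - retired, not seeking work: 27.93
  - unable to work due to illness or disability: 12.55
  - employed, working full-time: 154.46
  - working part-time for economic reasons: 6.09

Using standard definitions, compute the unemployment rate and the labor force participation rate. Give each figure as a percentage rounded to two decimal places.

Unemployment rate ≈ 8.36%; labor force participation rate ≈ 73.72%.

Employed = 154.46 + 6.09 = 160.55 million (anyone who worked, including part-time for economic reasons, counts as employed).
Unemployed = 1.03 + 13.61 = 14.64 million (jobless and actively searching, or on temporary layoff).
Labor force = 160.55 + 14.64 = 175.19 million.
Not in labor force = 21.96 + 27.93 + 12.55 = 62.44 million (those not working and not actively searching are outside the labor force).
Civilian working-age population = 175.19 + 62.44 = 237.63 million.
Unemployment rate = 14.64 / 175.19 = 8.36%.
Labor force participation rate = 175.19 / 237.63 = 73.72%.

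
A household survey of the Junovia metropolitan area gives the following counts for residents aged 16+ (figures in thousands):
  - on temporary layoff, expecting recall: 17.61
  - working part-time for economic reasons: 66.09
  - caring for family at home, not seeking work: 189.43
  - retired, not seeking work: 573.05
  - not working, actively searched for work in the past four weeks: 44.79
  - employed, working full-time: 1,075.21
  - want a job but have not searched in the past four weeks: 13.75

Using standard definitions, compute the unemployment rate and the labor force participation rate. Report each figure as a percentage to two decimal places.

Employed = 66.09 + 1,075.21 = 1,141.30 thousand (anyone who worked, including part-time for economic reasons, counts as employed).
Unemployed = 17.61 + 44.79 = 62.40 thousand (jobless and actively searching, or on temporary layoff).
Labor force = 1,141.30 + 62.40 = 1,203.70 thousand.
Not in labor force = 189.43 + 573.05 + 13.75 = 776.23 thousand (those not working and not actively searching are outside the labor force — including those who want a job but have given up searching).
Civilian working-age population = 1,203.70 + 776.23 = 1,979.93 thousand.
Unemployment rate = 62.40 / 1,203.70 = 5.18%.
Labor force participation rate = 1,203.70 / 1,979.93 = 60.80%.

Unemployment rate ≈ 5.18%; labor force participation rate ≈ 60.80%.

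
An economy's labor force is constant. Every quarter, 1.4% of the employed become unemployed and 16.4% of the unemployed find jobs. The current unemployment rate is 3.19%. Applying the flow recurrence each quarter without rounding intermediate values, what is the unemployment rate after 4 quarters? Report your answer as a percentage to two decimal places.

Unemployment rate after four quarters ≈ 5.73%.

With a fixed labor force, u_{t+1} = u_t + s·(1−u_t) − f·u_t = u_t·(1−s−f) + s.
Here 1−s−f = 0.822 and s = 0.014.
u_1 = 0.031900 × 0.822 + 0.014 = 0.040222.
u_2 = 0.040222 × 0.822 + 0.014 = 0.047062.
u_3 = 0.047062 × 0.822 + 0.014 = 0.052685.
u_4 = 0.052685 × 0.822 + 0.014 = 0.057307.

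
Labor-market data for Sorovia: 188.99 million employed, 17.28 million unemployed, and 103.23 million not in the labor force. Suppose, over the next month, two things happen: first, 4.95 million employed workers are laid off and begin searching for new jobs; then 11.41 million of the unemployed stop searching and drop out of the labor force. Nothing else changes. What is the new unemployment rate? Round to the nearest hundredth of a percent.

Initially, labor force = 188.99 + 17.28 = 206.27 million, so u = 17.28/206.27 = 8.38%.
After the first change, employed falls and unemployed rises by 4.95; labor force unchanged → E = 184.04, U = 22.23, labor force = 206.27 million.
After the second change, unemployed and labor force both fall by 11.41 → E = 184.04, U = 10.82, labor force = 194.86 million.
New unemployment rate = 10.82 / 194.86 = 5.55%.

New unemployment rate ≈ 5.55%.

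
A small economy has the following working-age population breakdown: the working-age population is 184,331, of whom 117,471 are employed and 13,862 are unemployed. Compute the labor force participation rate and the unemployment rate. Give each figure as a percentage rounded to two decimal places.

Labor force participation rate ≈ 71.25%; unemployment rate ≈ 10.55%.

Labor force = employed + unemployed = 117,471 + 13,862 = 131,333.
Unemployment rate = 13,862 / 131,333 = 10.55%.
Labor force participation rate = 131,333 / 184,331 = 71.25%.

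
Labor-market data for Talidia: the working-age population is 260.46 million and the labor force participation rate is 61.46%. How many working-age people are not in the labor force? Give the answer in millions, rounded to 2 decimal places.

About 100.38 million are not in the labor force.

Share not in the labor force = 1 − 0.6146 = 0.3854.
Not in labor force = 0.3854 × 260.46 ≈ 100.38 million.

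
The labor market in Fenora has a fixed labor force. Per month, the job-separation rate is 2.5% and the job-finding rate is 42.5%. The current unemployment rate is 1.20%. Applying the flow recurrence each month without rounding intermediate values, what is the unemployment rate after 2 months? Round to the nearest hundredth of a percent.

With a fixed labor force, u_{t+1} = u_t + s·(1−u_t) − f·u_t = u_t·(1−s−f) + s.
Here 1−s−f = 0.550 and s = 0.025.
u_1 = 0.012000 × 0.550 + 0.025 = 0.031600.
u_2 = 0.031600 × 0.550 + 0.025 = 0.042380.

Unemployment rate after two months ≈ 4.24%.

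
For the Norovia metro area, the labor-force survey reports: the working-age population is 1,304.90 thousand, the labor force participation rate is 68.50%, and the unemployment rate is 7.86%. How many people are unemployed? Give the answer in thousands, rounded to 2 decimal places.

About 70.26 thousand are unemployed.

Labor force = 0.6850 × 1,304.90 = 893.86 thousand.
Unemployed = 0.0786 × 893.86 ≈ 70.26 thousand.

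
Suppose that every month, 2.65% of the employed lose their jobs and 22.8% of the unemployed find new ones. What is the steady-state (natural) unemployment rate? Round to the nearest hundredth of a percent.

Steady-state unemployment rate ≈ 10.41%.

At steady state the flows balance: s·E = f·U, so U/(E+U) = s/(s+f).
u* = 2.65 / (2.65 + 22.8) = 2.65 / 25.45 = 10.41%.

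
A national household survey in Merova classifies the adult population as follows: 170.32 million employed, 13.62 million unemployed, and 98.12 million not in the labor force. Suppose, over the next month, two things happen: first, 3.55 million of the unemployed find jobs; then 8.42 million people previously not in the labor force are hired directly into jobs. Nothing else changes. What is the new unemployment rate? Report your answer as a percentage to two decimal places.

Initially, labor force = 170.32 + 13.62 = 183.94 million, so u = 13.62/183.94 = 7.40%.
After the first change, unemployed falls and employed rises by 3.55; labor force unchanged → E = 173.87, U = 10.07, labor force = 183.94 million.
After the second change, employed and labor force both rise by 8.42; unemployed unchanged → E = 182.29, U = 10.07, labor force = 192.36 million.
New unemployment rate = 10.07 / 192.36 = 5.23%.

New unemployment rate ≈ 5.23%.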